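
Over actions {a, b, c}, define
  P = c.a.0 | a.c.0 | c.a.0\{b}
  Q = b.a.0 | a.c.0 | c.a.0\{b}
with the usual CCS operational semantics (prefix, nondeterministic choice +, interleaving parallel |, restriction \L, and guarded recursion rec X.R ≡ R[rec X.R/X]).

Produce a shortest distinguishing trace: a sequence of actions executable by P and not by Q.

Reachable graph of P (27 states):
  m0 = c.a.0 | a.c.0 | c.a.0\{b} ⊢ --a--▸ m1, --c--▸ m2, --c--▸ m3
  m1 = c.a.0 | c.0 | c.a.0\{b} ⊢ --c--▸ m4, --c--▸ m5, --c--▸ m6
  m2 = a.0 | a.c.0 | c.a.0\{b} ⊢ --a--▸ m4, --a--▸ m7, --c--▸ m8
  m3 = c.a.0 | a.c.0 | a.0\{b} ⊢ --a--▸ m6, --a--▸ m9, --c--▸ m8
  m4 = a.0 | c.0 | c.a.0\{b} ⊢ --a--▸ m10, --c--▸ m11, --c--▸ m12
  m5 = c.a.0 | 0 | c.a.0\{b} ⊢ --c--▸ m11, --c--▸ m13
  m6 = c.a.0 | c.0 | a.0\{b} ⊢ --a--▸ m14, --c--▸ m12, --c--▸ m13
  m7 = 0 | a.c.0 | c.a.0\{b} ⊢ --a--▸ m10, --c--▸ m15
  m8 = a.0 | a.c.0 | a.0\{b} ⊢ --a--▸ m12, --a--▸ m15, --a--▸ m16
  m9 = c.a.0 | a.c.0 | 0\{b} ⊢ --a--▸ m14, --c--▸ m16
  m10 = 0 | c.0 | c.a.0\{b} ⊢ --c--▸ m17, --c--▸ m18
  m11 = a.0 | 0 | c.a.0\{b} ⊢ --a--▸ m17, --c--▸ m19
  m12 = a.0 | c.0 | a.0\{b} ⊢ --a--▸ m18, --a--▸ m20, --c--▸ m19
  m13 = c.a.0 | 0 | a.0\{b} ⊢ --a--▸ m21, --c--▸ m19
  m14 = c.a.0 | c.0 | 0\{b} ⊢ --c--▸ m20, --c--▸ m21
  m15 = 0 | a.c.0 | a.0\{b} ⊢ --a--▸ m18, --a--▸ m22
  m16 = a.0 | a.c.0 | 0\{b} ⊢ --a--▸ m20, --a--▸ m22
  m17 = 0 | 0 | c.a.0\{b} ⊢ --c--▸ m23
  m18 = 0 | c.0 | a.0\{b} ⊢ --a--▸ m24, --c--▸ m23
  m19 = a.0 | 0 | a.0\{b} ⊢ --a--▸ m23, --a--▸ m25
  m20 = a.0 | c.0 | 0\{b} ⊢ --a--▸ m24, --c--▸ m25
  m21 = c.a.0 | 0 | 0\{b} ⊢ --c--▸ m25
  m22 = 0 | a.c.0 | 0\{b} ⊢ --a--▸ m24
  m23 = 0 | 0 | a.0\{b} ⊢ --a--▸ m26
  m24 = 0 | c.0 | 0\{b} ⊢ --c--▸ m26
  m25 = a.0 | 0 | 0\{b} ⊢ --a--▸ m26
  m26 = 0 | 0 | 0\{b} ⊢ ∅
Reachable graph of Q (27 states):
  n0 = b.a.0 | a.c.0 | c.a.0\{b} ⊢ --a--▸ n1, --b--▸ n2, --c--▸ n3
  n1 = b.a.0 | c.0 | c.a.0\{b} ⊢ --b--▸ n4, --c--▸ n5, --c--▸ n6
  n2 = a.0 | a.c.0 | c.a.0\{b} ⊢ --a--▸ n4, --a--▸ n7, --c--▸ n8
  n3 = b.a.0 | a.c.0 | a.0\{b} ⊢ --a--▸ n6, --a--▸ n9, --b--▸ n8
  n4 = a.0 | c.0 | c.a.0\{b} ⊢ --a--▸ n10, --c--▸ n11, --c--▸ n12
  n5 = b.a.0 | 0 | c.a.0\{b} ⊢ --b--▸ n11, --c--▸ n13
  n6 = b.a.0 | c.0 | a.0\{b} ⊢ --a--▸ n14, --b--▸ n12, --c--▸ n13
  n7 = 0 | a.c.0 | c.a.0\{b} ⊢ --a--▸ n10, --c--▸ n15
  n8 = a.0 | a.c.0 | a.0\{b} ⊢ --a--▸ n12, --a--▸ n15, --a--▸ n16
  n9 = b.a.0 | a.c.0 | 0\{b} ⊢ --a--▸ n14, --b--▸ n16
  n10 = 0 | c.0 | c.a.0\{b} ⊢ --c--▸ n17, --c--▸ n18
  n11 = a.0 | 0 | c.a.0\{b} ⊢ --a--▸ n17, --c--▸ n19
  n12 = a.0 | c.0 | a.0\{b} ⊢ --a--▸ n18, --a--▸ n20, --c--▸ n19
  n13 = b.a.0 | 0 | a.0\{b} ⊢ --a--▸ n21, --b--▸ n19
  n14 = b.a.0 | c.0 | 0\{b} ⊢ --b--▸ n20, --c--▸ n21
  n15 = 0 | a.c.0 | a.0\{b} ⊢ --a--▸ n18, --a--▸ n22
  n16 = a.0 | a.c.0 | 0\{b} ⊢ --a--▸ n20, --a--▸ n22
  n17 = 0 | 0 | c.a.0\{b} ⊢ --c--▸ n23
  n18 = 0 | c.0 | a.0\{b} ⊢ --a--▸ n24, --c--▸ n23
  n19 = a.0 | 0 | a.0\{b} ⊢ --a--▸ n23, --a--▸ n25
  n20 = a.0 | c.0 | 0\{b} ⊢ --a--▸ n24, --c--▸ n25
  n21 = b.a.0 | 0 | 0\{b} ⊢ --b--▸ n25
  n22 = 0 | a.c.0 | 0\{b} ⊢ --a--▸ n24
  n23 = 0 | 0 | a.0\{b} ⊢ --a--▸ n26
  n24 = 0 | c.0 | 0\{b} ⊢ --c--▸ n26
  n25 = a.0 | 0 | 0\{b} ⊢ --a--▸ n26
  n26 = 0 | 0 | 0\{b} ⊢ ∅
Executing cc from P (initial set {m0}):
  [1] c ⇒ {m2, m3}
  [2] c ⇒ {m8}
  — P admits the full trace.
Executing cc from Q (initial set {n0}):
  [1] c ⇒ {n3}
  [2] c ⇒ ∅ (Q stuck)

cc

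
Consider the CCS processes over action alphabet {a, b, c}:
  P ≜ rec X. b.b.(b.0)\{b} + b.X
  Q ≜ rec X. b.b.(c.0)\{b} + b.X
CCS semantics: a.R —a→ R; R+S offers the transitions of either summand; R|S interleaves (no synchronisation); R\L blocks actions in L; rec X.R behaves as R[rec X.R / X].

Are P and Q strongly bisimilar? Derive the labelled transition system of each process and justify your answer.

Reachable graph of P (3 states):
  m0 = rec X. b.b.(b.0)\{b} + b.X | -b-> m0, -b-> m1
  m1 = b.(b.0)\{b} | -b-> m2
  m2 = (b.0)\{b} | stopped
Reachable graph of Q (4 states):
  n0 = rec X. b.b.(c.0)\{b} + b.X | -b-> n0, -b-> n1
  n1 = b.(c.0)\{b} | -b-> n2
  n2 = (c.0)\{b} | -c-> n3
  n3 = 0\{b} | stopped
Bisimilarity quotient blocks:
  B0 = {m0}
  B1 = {m1}
  B2 = {m2, n3}
  B3 = {n0}
  B4 = {n1}
  B5 = {n2}
m0 ∈ B0, n0 ∈ B3 → different blocks

NO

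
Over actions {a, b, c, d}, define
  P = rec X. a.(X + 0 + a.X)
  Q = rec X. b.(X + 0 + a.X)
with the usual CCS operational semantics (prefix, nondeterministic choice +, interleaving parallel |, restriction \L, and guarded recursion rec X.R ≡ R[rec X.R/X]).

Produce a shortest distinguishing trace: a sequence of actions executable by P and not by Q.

P's transition system — 2 states:
  u0 = rec X. a.(X + 0 + a.X) ⊢ =a=> u1
  u1 = (rec X. a.(X + 0 + a.X)) + 0 + a.(rec X. a.(X + 0 + a.X)) ⊢ =a=> u0, =a=> u1
Q's transition system — 2 states:
  v0 = rec X. b.(X + 0 + a.X) ⊢ =b=> v1
  v1 = (rec X. b.(X + 0 + a.X)) + 0 + a.(rec X. b.(X + 0 + a.X)) ⊢ =a=> v0, =b=> v1
Executing a from P (initial set {u0}):
  [1] a ⇒ {u1}
  ✓ P
Executing a from Q (initial set {v0}):
  [1] a ⇒ no successor for Q

a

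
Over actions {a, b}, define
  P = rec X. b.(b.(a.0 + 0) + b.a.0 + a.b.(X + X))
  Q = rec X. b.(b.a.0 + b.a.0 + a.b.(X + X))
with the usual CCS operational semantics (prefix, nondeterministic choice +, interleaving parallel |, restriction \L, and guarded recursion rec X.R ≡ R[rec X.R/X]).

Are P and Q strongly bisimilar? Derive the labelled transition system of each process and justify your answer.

P's transition system — 7 states:
  u0 = rec X. b.(b.(a.0 + 0) + b.a.0 + a.b.(X + X)) ⊢ -b-> u1
  u1 = b.(a.0 + 0) + b.a.0 + a.b.((rec X. b.(b.(a.0 + 0) + b.a.0 + a.b.(X + X))) + (rec X. b.(b.(a.0 + 0) + b.a.0 + a.b.(X + X)))) ⊢ -a-> u2, -b-> u3, -b-> u4
  u2 = b.((rec X. b.(b.(a.0 + 0) + b.a.0 + a.b.(X + X))) + (rec X. b.(b.(a.0 + 0) + b.a.0 + a.b.(X + X)))) ⊢ -b-> u5
  u3 = a.0 ⊢ -a-> u6
  u4 = a.0 + 0 ⊢ -a-> u6
  u5 = (rec X. b.(b.(a.0 + 0) + b.a.0 + a.b.(X + X))) + (rec X. b.(b.(a.0 + 0) + b.a.0 + a.b.(X + X))) ⊢ -b-> u1
  u6 = 0 ⊢ ·
Q's transition system — 6 states:
  v0 = rec X. b.(b.a.0 + b.a.0 + a.b.(X + X)) ⊢ -b-> v1
  v1 = b.a.0 + b.a.0 + a.b.((rec X. b.(b.a.0 + b.a.0 + a.b.(X + X))) + (rec X. b.(b.a.0 + b.a.0 + a.b.(X + X)))) ⊢ -a-> v2, -b-> v3
  v2 = b.((rec X. b.(b.a.0 + b.a.0 + a.b.(X + X))) + (rec X. b.(b.a.0 + b.a.0 + a.b.(X + X)))) ⊢ -b-> v4
  v3 = a.0 ⊢ -a-> v5
  v4 = (rec X. b.(b.a.0 + b.a.0 + a.b.(X + X))) + (rec X. b.(b.a.0 + b.a.0 + a.b.(X + X))) ⊢ -b-> v1
  v5 = 0 ⊢ ·
Bisimilarity quotient blocks:
  B0 = {u0, u5, v0, v4}
  B1 = {u1, v1}
  B2 = {u3, u4, v3}
  B3 = {u6, v5}
  B4 = {u2, v2}
u0 ∈ B0, v0 ∈ B0 → same block

P ~ Q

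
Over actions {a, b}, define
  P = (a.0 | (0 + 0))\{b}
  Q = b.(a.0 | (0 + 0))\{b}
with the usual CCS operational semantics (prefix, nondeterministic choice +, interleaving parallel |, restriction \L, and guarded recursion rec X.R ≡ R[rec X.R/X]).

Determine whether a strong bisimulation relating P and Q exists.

P ≁ Q

LTS(P): 2 reachable states
  p0 = (a.0 | (0 + 0))\{b} has moves --a--▸ p1
  p1 = (0 | (0 + 0))\{b} has moves ∅
LTS(Q): 3 reachable states
  q0 = b.(a.0 | (0 + 0))\{b} has moves --b--▸ q1
  q1 = (a.0 | (0 + 0))\{b} has moves --a--▸ q2
  q2 = (0 | (0 + 0))\{b} has moves ∅
Partition-refinement fixed point:
  B0 = {p0, q1}
  B1 = {p1, q2}
  B2 = {q0}
p0 ∈ B0, q0 ∈ B2 → different blocks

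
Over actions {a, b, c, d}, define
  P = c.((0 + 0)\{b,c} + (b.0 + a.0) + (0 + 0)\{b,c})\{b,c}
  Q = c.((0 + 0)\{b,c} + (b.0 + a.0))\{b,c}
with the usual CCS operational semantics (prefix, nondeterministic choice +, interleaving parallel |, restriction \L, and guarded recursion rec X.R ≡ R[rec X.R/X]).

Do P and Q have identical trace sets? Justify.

Reachable graph of P (3 states):
  u0 = c.((0 + 0)\{b,c} + (b.0 + a.0) + (0 + 0)\{b,c})\{b,c} ⊢ ··c··> u1
  u1 = ((0 + 0)\{b,c} + (b.0 + a.0) + (0 + 0)\{b,c})\{b,c} ⊢ ··a··> u2
  u2 = 0\{b,c} ⊢ ·
Reachable graph of Q (3 states):
  v0 = c.((0 + 0)\{b,c} + (b.0 + a.0))\{b,c} ⊢ ··c··> v1
  v1 = ((0 + 0)\{b,c} + (b.0 + a.0))\{b,c} ⊢ ··a··> v2
  v2 = 0\{b,c} ⊢ ·
Coarsest stable partition (strong bisimilarity classes):
  B0 = {u0, v0}
  B1 = {u1, v1}
  B2 = {u2, v2}
u0 ∈ B0, v0 ∈ B0 → same block
Bisimilar ⇒ trace-equivalent.

trace-equivalent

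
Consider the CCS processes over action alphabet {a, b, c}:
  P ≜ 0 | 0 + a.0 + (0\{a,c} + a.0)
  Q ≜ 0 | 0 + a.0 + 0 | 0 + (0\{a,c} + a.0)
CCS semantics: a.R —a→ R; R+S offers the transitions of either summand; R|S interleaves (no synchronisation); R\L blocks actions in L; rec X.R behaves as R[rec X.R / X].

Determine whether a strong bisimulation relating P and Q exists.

Reachable graph of P (2 states):
  m0 = 0 | 0 + a.0 + (0\{a,c} + a.0) has moves -a-> m1
  m1 = 0 has moves deadlocked
Reachable graph of Q (2 states):
  n0 = 0 | 0 + a.0 + 0 | 0 + (0\{a,c} + a.0) has moves -a-> n1
  n1 = 0 has moves deadlocked
Partition-refinement fixed point:
  B0 = {m0, n0}
  B1 = {m1, n1}
m0 ∈ B0, n0 ∈ B0 → same block

bisimilar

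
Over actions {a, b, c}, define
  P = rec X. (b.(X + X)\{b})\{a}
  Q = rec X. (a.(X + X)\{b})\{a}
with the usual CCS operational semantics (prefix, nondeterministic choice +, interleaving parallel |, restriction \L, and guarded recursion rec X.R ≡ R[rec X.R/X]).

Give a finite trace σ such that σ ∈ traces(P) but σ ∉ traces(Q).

b

Reachable graph of P (2 states):
  m0 = rec X. (b.(X + X)\{b})\{a} | --b--▸ m1
  m1 = ((rec X. (b.(X + X)\{b})\{a}) + (rec X. (b.(X + X)\{b})\{a}))\{b}\{a} | (no moves)
Reachable graph of Q (1 states):
  n0 = rec X. (a.(X + X)\{b})\{a} | (no moves)
Run σ = ⟨b⟩ on P: start {m0}
  [1] b ⇒ {m1}
  — P admits the full trace.
Run σ = ⟨b⟩ on Q: start {n0}
  [1] b ⇒ ∅  — Q cannot continue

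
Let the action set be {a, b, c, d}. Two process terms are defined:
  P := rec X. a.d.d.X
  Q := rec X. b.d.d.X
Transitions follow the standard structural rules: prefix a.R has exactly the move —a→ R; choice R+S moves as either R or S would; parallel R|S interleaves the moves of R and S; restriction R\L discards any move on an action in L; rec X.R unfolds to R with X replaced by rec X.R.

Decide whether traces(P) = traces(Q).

traces(P) ≠ traces(Q) — witness ⟨a⟩

Reachable graph of P (3 states):
  p0 = rec X. a.d.d.X :: —a→ p1
  p1 = d.d.(rec X. a.d.d.X) :: —d→ p2
  p2 = d.(rec X. a.d.d.X) :: —d→ p0
Reachable graph of Q (3 states):
  q0 = rec X. b.d.d.X :: —b→ q1
  q1 = d.d.(rec X. b.d.d.X) :: —d→ q2
  q2 = d.(rec X. b.d.d.X) :: —d→ q0
Trace ⟨a⟩ through P, begin at {p0}:
  after a @ step 1: {p1}
  — P admits the full trace.
Trace ⟨a⟩ through Q, begin at {q0}:
  after a @ step 1: no successor for Q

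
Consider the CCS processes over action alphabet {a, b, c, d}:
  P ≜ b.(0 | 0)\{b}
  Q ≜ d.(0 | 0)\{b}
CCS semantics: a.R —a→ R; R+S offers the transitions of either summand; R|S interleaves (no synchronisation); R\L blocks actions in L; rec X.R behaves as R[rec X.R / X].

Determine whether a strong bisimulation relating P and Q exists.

not bisimilar

Reachable graph of P (2 states):
  p0 = b.(0 | 0)\{b} :: =b=> p1
  p1 = (0 | 0)\{b} :: (no moves)
Reachable graph of Q (2 states):
  q0 = d.(0 | 0)\{b} :: =d=> q1
  q1 = (0 | 0)\{b} :: (no moves)
Bisimilarity quotient blocks:
  B0 = {p0}
  B1 = {p1, q1}
  B2 = {q0}
p0 ∈ B0, q0 ∈ B2 → different blocks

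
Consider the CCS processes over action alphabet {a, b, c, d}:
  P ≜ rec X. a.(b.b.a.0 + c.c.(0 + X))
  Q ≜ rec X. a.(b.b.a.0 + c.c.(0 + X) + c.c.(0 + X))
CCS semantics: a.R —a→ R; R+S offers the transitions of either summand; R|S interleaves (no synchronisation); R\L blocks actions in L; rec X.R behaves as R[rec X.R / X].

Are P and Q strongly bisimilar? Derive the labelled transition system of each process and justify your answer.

P ~ Q

LTS(P): 7 reachable states
  s0 = rec X. a.(b.b.a.0 + c.c.(0 + X)) has moves =a=> s1
  s1 = b.b.a.0 + c.c.(0 + (rec X. a.(b.b.a.0 + c.c.(0 + X)))) has moves =b=> s2, =c=> s3
  s2 = b.a.0 has moves =b=> s4
  s3 = c.(0 + (rec X. a.(b.b.a.0 + c.c.(0 + X)))) has moves =c=> s5
  s4 = a.0 has moves =a=> s6
  s5 = 0 + (rec X. a.(b.b.a.0 + c.c.(0 + X))) has moves =a=> s1
  s6 = 0 has moves deadlocked
LTS(Q): 7 reachable states
  t0 = rec X. a.(b.b.a.0 + c.c.(0 + X) + c.c.(0 + X)) has moves =a=> t1
  t1 = b.b.a.0 + c.c.(0 + (rec X. a.(b.b.a.0 + c.c.(0 + X) + c.c.(0 + X)))) + c.c.(0 + (rec X. a.(b.b.a.0 + c.c.(0 + X) + c.c.(0 + X)))) has moves =b=> t2, =c=> t3
  t2 = b.a.0 has moves =b=> t4
  t3 = c.(0 + (rec X. a.(b.b.a.0 + c.c.(0 + X) + c.c.(0 + X)))) has moves =c=> t5
  t4 = a.0 has moves =a=> t6
  t5 = 0 + (rec X. a.(b.b.a.0 + c.c.(0 + X) + c.c.(0 + X))) has moves =a=> t1
  t6 = 0 has moves deadlocked
Partition-refinement fixed point:
  B0 = {s0, s5, t0, t5}
  B1 = {s1, t1}
  B2 = {s3, t3}
  B3 = {s2, t2}
  B4 = {s4, t4}
  B5 = {s6, t6}
s0 ∈ B0, t0 ∈ B0 → same block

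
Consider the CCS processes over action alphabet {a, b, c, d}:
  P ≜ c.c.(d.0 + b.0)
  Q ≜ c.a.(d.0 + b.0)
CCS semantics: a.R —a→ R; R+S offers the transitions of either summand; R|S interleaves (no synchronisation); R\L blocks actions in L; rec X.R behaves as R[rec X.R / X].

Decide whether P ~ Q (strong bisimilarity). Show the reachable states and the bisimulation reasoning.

P's transition system — 4 states:
  u0 = c.c.(d.0 + b.0) → =c=> u1
  u1 = c.(d.0 + b.0) → =c=> u2
  u2 = d.0 + b.0 → =b=> u3, =d=> u3
  u3 = 0 → ∅
Q's transition system — 4 states:
  v0 = c.a.(d.0 + b.0) → =c=> v1
  v1 = a.(d.0 + b.0) → =a=> v2
  v2 = d.0 + b.0 → =b=> v3, =d=> v3
  v3 = 0 → ∅
Partition-refinement fixed point:
  B0 = {u0}
  B1 = {u1}
  B2 = {u2, v2}
  B3 = {u3, v3}
  B4 = {v0}
  B5 = {v1}
u0 ∈ B0, v0 ∈ B4 → different blocks

NO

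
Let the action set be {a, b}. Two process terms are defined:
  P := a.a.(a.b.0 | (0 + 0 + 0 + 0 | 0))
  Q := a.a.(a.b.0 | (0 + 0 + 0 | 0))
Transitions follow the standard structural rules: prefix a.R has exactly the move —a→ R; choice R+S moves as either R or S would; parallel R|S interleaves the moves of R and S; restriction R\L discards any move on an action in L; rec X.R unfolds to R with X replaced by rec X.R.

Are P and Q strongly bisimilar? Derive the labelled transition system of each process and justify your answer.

P ~ Q

LTS(P): 5 reachable states
  m0 = a.a.(a.b.0 | (0 + 0 + 0 + 0 | 0)) ⊢ =a=> m1
  m1 = a.(a.b.0 | (0 + 0 + 0 + 0 | 0)) ⊢ =a=> m2
  m2 = a.b.0 | (0 + 0 + 0 + 0 | 0) ⊢ =a=> m3
  m3 = b.0 | (0 + 0 + 0 + 0 | 0) ⊢ =b=> m4
  m4 = 0 | (0 + 0 + 0 + 0 | 0) ⊢ stopped
LTS(Q): 5 reachable states
  n0 = a.a.(a.b.0 | (0 + 0 + 0 | 0)) ⊢ =a=> n1
  n1 = a.(a.b.0 | (0 + 0 + 0 | 0)) ⊢ =a=> n2
  n2 = a.b.0 | (0 + 0 + 0 | 0) ⊢ =a=> n3
  n3 = b.0 | (0 + 0 + 0 | 0) ⊢ =b=> n4
  n4 = 0 | (0 + 0 + 0 | 0) ⊢ stopped
Partition-refinement fixed point:
  B0 = {m0, n0}
  B1 = {m1, n1}
  B2 = {m2, n2}
  B3 = {m3, n3}
  B4 = {m4, n4}
m0 ∈ B0, n0 ∈ B0 → same block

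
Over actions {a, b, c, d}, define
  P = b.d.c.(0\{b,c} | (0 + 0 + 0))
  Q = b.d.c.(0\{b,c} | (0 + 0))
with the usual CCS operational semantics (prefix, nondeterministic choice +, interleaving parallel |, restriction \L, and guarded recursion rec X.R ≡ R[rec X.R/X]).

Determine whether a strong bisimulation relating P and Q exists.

P ~ Q

LTS(P): 4 reachable states
  m0 = b.d.c.(0\{b,c} | (0 + 0 + 0)) has moves —b→ m1
  m1 = d.c.(0\{b,c} | (0 + 0 + 0)) has moves —d→ m2
  m2 = c.(0\{b,c} | (0 + 0 + 0)) has moves —c→ m3
  m3 = 0\{b,c} | (0 + 0 + 0) has moves stopped
LTS(Q): 4 reachable states
  n0 = b.d.c.(0\{b,c} | (0 + 0)) has moves —b→ n1
  n1 = d.c.(0\{b,c} | (0 + 0)) has moves —d→ n2
  n2 = c.(0\{b,c} | (0 + 0)) has moves —c→ n3
  n3 = 0\{b,c} | (0 + 0) has moves stopped
Bisimilarity quotient blocks:
  B0 = {m0, n0}
  B1 = {m1, n1}
  B2 = {m2, n2}
  B3 = {m3, n3}
m0 ∈ B0, n0 ∈ B0 → same block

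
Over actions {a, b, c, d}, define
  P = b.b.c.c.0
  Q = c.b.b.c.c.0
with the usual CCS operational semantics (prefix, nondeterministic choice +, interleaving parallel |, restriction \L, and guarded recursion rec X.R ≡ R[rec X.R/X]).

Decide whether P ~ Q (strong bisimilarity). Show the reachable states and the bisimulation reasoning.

NO

P's transition system — 5 states:
  s0 = b.b.c.c.0 ⊢ —b→ s1
  s1 = b.c.c.0 ⊢ —b→ s2
  s2 = c.c.0 ⊢ —c→ s3
  s3 = c.0 ⊢ —c→ s4
  s4 = 0 ⊢ ∅
Q's transition system — 6 states:
  t0 = c.b.b.c.c.0 ⊢ —c→ t1
  t1 = b.b.c.c.0 ⊢ —b→ t2
  t2 = b.c.c.0 ⊢ —b→ t3
  t3 = c.c.0 ⊢ —c→ t4
  t4 = c.0 ⊢ —c→ t5
  t5 = 0 ⊢ ∅
Bisimilarity quotient blocks:
  B0 = {s0, t1}
  B1 = {s1, t2}
  B2 = {s2, t3}
  B3 = {s3, t4}
  B4 = {s4, t5}
  B5 = {t0}
s0 ∈ B0, t0 ∈ B5 → different blocks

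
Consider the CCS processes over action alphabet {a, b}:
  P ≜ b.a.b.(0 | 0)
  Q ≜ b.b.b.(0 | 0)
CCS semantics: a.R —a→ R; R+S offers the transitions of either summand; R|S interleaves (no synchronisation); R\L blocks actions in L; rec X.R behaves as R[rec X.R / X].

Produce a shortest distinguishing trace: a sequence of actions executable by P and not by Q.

ba

LTS(P): 4 reachable states
  m0 = b.a.b.(0 | 0) | -b-> m1
  m1 = a.b.(0 | 0) | -a-> m2
  m2 = b.(0 | 0) | -b-> m3
  m3 = 0 | 0 | stopped
LTS(Q): 4 reachable states
  n0 = b.b.b.(0 | 0) | -b-> n1
  n1 = b.b.(0 | 0) | -b-> n2
  n2 = b.(0 | 0) | -b-> n3
  n3 = 0 | 0 | stopped
Executing ba from P (initial set {m0}):
  [1] b ⇒ {m1}
  [2] a ⇒ {m2}
  ✓ P
Executing ba from Q (initial set {n0}):
  [1] b ⇒ {n1}
  [2] a ⇒ no successor for Q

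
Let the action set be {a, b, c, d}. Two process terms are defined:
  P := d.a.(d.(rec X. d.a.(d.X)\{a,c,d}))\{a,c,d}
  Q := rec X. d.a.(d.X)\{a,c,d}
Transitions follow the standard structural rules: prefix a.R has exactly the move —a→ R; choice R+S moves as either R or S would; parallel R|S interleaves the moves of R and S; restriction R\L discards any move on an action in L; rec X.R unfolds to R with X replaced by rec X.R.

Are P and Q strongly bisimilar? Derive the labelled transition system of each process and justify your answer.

bisimilar

P's transition system — 3 states:
  s0 = d.a.(d.(rec X. d.a.(d.X)\{a,c,d}))\{a,c,d} ⊢ —d→ s1
  s1 = a.(d.(rec X. d.a.(d.X)\{a,c,d}))\{a,c,d} ⊢ —a→ s2
  s2 = (d.(rec X. d.a.(d.X)\{a,c,d}))\{a,c,d} ⊢ ·
Q's transition system — 3 states:
  t0 = rec X. d.a.(d.X)\{a,c,d} ⊢ —d→ t1
  t1 = a.(d.(rec X. d.a.(d.X)\{a,c,d}))\{a,c,d} ⊢ —a→ t2
  t2 = (d.(rec X. d.a.(d.X)\{a,c,d}))\{a,c,d} ⊢ ·
Partition-refinement fixed point:
  B0 = {s0, t0}
  B1 = {s1, t1}
  B2 = {s2, t2}
s0 ∈ B0, t0 ∈ B0 → same block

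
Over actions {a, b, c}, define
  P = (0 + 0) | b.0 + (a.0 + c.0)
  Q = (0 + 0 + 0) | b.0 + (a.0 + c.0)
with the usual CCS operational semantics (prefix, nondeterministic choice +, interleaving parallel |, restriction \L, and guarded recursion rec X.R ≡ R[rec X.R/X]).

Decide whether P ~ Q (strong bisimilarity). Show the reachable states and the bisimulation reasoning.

YES

Reachable graph of P (3 states):
  p0 = (0 + 0) | b.0 + (a.0 + c.0) ⊢ --a--▸ p1, --b--▸ p2, --c--▸ p1
  p1 = 0 ⊢ stopped
  p2 = (0 + 0) | 0 ⊢ stopped
Reachable graph of Q (3 states):
  q0 = (0 + 0 + 0) | b.0 + (a.0 + c.0) ⊢ --a--▸ q1, --b--▸ q2, --c--▸ q1
  q1 = 0 ⊢ stopped
  q2 = (0 + 0 + 0) | 0 ⊢ stopped
Coarsest stable partition (strong bisimilarity classes):
  B0 = {p0, q0}
  B1 = {p1, p2, q1, q2}
p0 ∈ B0, q0 ∈ B0 → same block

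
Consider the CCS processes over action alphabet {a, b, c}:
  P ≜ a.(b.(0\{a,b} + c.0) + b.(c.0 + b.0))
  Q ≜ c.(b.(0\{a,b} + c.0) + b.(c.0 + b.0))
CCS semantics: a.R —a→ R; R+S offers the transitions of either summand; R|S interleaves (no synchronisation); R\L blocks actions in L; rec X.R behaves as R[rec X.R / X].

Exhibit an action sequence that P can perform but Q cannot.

LTS(P): 5 reachable states
  s0 = a.(b.(0\{a,b} + c.0) + b.(c.0 + b.0)) has moves —a→ s1
  s1 = b.(0\{a,b} + c.0) + b.(c.0 + b.0) has moves —b→ s2, —b→ s3
  s2 = 0\{a,b} + c.0 has moves —c→ s4
  s3 = c.0 + b.0 has moves —b→ s4, —c→ s4
  s4 = 0 has moves (no moves)
LTS(Q): 5 reachable states
  t0 = c.(b.(0\{a,b} + c.0) + b.(c.0 + b.0)) has moves —c→ t1
  t1 = b.(0\{a,b} + c.0) + b.(c.0 + b.0) has moves —b→ t2, —b→ t3
  t2 = 0\{a,b} + c.0 has moves —c→ t4
  t3 = c.0 + b.0 has moves —b→ t4, —c→ t4
  t4 = 0 has moves (no moves)
Executing a from P (initial set {s0}):
  after a @ step 1: {s1}
  ✓ P
Executing a from Q (initial set {t0}):
  after a @ step 1: ∅  — Q cannot continue

a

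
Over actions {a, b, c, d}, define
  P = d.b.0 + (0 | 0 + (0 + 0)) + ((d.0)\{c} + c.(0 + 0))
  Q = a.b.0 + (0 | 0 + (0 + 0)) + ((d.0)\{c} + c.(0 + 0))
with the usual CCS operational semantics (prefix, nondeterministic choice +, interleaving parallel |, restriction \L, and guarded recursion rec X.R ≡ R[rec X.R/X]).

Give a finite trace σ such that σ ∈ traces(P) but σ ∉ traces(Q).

P's transition system — 5 states:
  m0 = d.b.0 + (0 | 0 + (0 + 0)) + ((d.0)\{c} + c.(0 + 0)) :: ··c··> m1, ··d··> m2, ··d··> m3
  m1 = 0 + 0 :: ∅
  m2 = 0\{c} :: ∅
  m3 = b.0 :: ··b··> m4
  m4 = 0 :: ∅
Q's transition system — 5 states:
  n0 = a.b.0 + (0 | 0 + (0 + 0)) + ((d.0)\{c} + c.(0 + 0)) :: ··a··> n1, ··c··> n2, ··d··> n3
  n1 = b.0 :: ··b··> n4
  n2 = 0 + 0 :: ∅
  n3 = 0\{c} :: ∅
  n4 = 0 :: ∅
Trace ⟨db⟩ through P, begin at {m0}:
  [1] d ⇒ {m2, m3}
  [2] b ⇒ {m4}
  P completes σ.
Trace ⟨db⟩ through Q, begin at {n0}:
  [1] d ⇒ {n3}
  [2] b ⇒ no successor for Q

db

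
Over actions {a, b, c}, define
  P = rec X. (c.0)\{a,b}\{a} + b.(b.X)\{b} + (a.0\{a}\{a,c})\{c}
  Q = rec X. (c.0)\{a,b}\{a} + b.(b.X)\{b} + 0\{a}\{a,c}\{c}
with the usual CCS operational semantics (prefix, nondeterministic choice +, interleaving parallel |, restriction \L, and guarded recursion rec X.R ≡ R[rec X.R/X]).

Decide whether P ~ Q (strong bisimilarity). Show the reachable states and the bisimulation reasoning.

P's transition system — 4 states:
  m0 = rec X. (c.0)\{a,b}\{a} + b.(b.X)\{b} + (a.0\{a}\{a,c})\{c} ⊢ ··a··> m1, ··b··> m2, ··c··> m3
  m1 = 0\{a}\{a,c}\{c} ⊢ ∅
  m2 = (b.(rec X. (c.0)\{a,b}\{a} + b.(b.X)\{b} + (a.0\{a}\{a,c})\{c}))\{b} ⊢ ∅
  m3 = 0\{a,b}\{a} ⊢ ∅
Q's transition system — 3 states:
  n0 = rec X. (c.0)\{a,b}\{a} + b.(b.X)\{b} + 0\{a}\{a,c}\{c} ⊢ ··b··> n1, ··c··> n2
  n1 = (b.(rec X. (c.0)\{a,b}\{a} + b.(b.X)\{b} + 0\{a}\{a,c}\{c}))\{b} ⊢ ∅
  n2 = 0\{a,b}\{a} ⊢ ∅
Coarsest stable partition (strong bisimilarity classes):
  B0 = {m0}
  B1 = {m1, m2, m3, n1, n2}
  B2 = {n0}
m0 ∈ B0, n0 ∈ B2 → different blocks

P ≁ Q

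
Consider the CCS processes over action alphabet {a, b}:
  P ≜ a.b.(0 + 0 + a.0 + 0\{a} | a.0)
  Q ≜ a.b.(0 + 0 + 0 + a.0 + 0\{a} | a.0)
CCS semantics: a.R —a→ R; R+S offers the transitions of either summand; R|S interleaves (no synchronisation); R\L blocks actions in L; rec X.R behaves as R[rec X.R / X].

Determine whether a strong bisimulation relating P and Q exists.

bisimilar

P's transition system — 5 states:
  p0 = a.b.(0 + 0 + a.0 + 0\{a} | a.0) ⊢ ··a··> p1
  p1 = b.(0 + 0 + a.0 + 0\{a} | a.0) ⊢ ··b··> p2
  p2 = 0 + 0 + a.0 + 0\{a} | a.0 ⊢ ··a··> p3, ··a··> p4
  p3 = 0 ⊢ ∅
  p4 = 0\{a} | 0 ⊢ ∅
Q's transition system — 5 states:
  q0 = a.b.(0 + 0 + 0 + a.0 + 0\{a} | a.0) ⊢ ··a··> q1
  q1 = b.(0 + 0 + 0 + a.0 + 0\{a} | a.0) ⊢ ··b··> q2
  q2 = 0 + 0 + 0 + a.0 + 0\{a} | a.0 ⊢ ··a··> q3, ··a··> q4
  q3 = 0 ⊢ ∅
  q4 = 0\{a} | 0 ⊢ ∅
Coarsest stable partition (strong bisimilarity classes):
  B0 = {p0, q0}
  B1 = {p1, q1}
  B2 = {p2, q2}
  B3 = {p3, p4, q3, q4}
p0 ∈ B0, q0 ∈ B0 → same block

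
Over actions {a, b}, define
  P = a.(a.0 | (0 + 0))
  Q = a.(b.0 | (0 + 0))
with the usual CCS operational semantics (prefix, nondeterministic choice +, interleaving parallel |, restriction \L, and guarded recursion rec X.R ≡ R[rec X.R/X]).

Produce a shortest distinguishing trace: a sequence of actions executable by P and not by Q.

aa

P's transition system — 3 states:
  p0 = a.(a.0 | (0 + 0)) | --a--▸ p1
  p1 = a.0 | (0 + 0) | --a--▸ p2
  p2 = 0 | (0 + 0) | ·
Q's transition system — 3 states:
  q0 = a.(b.0 | (0 + 0)) | --a--▸ q1
  q1 = b.0 | (0 + 0) | --b--▸ q2
  q2 = 0 | (0 + 0) | ·
Trace ⟨aa⟩ through P, begin at {p0}:
  after a @ step 1: {p1}
  after a @ step 2: {p2}
  P completes σ.
Trace ⟨aa⟩ through Q, begin at {q0}:
  after a @ step 1: {q1}
  after a @ step 2: ∅  — Q cannot continue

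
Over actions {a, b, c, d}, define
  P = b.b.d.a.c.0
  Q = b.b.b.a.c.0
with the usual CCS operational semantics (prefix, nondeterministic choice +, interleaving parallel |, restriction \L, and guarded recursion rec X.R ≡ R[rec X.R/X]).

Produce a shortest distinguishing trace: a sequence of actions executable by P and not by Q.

LTS(P): 6 reachable states
  u0 = b.b.d.a.c.0 ⊢ —b→ u1
  u1 = b.d.a.c.0 ⊢ —b→ u2
  u2 = d.a.c.0 ⊢ —d→ u3
  u3 = a.c.0 ⊢ —a→ u4
  u4 = c.0 ⊢ —c→ u5
  u5 = 0 ⊢ ·
LTS(Q): 6 reachable states
  v0 = b.b.b.a.c.0 ⊢ —b→ v1
  v1 = b.b.a.c.0 ⊢ —b→ v2
  v2 = b.a.c.0 ⊢ —b→ v3
  v3 = a.c.0 ⊢ —a→ v4
  v4 = c.0 ⊢ —c→ v5
  v5 = 0 ⊢ ·
Executing bbd from P (initial set {u0}):
  [1] b ⇒ {u1}
  [2] b ⇒ {u2}
  [3] d ⇒ {u3}
  P completes σ.
Executing bbd from Q (initial set {v0}):
  [1] b ⇒ {v1}
  [2] b ⇒ {v2}
  [3] d ⇒ no successor for Q

bbd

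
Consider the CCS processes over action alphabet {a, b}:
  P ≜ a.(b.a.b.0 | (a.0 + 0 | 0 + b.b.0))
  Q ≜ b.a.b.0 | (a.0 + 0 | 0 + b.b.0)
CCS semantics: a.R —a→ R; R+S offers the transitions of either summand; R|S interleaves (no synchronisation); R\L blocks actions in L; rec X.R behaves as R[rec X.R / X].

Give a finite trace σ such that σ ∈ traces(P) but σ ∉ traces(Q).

aa

LTS(P): 13 reachable states
  u0 = a.(b.a.b.0 | (a.0 + 0 | 0 + b.b.0)) ⊢ —a→ u1
  u1 = b.a.b.0 | (a.0 + 0 | 0 + b.b.0) ⊢ —a→ u2, —b→ u3, —b→ u4
  u2 = b.a.b.0 | 0 ⊢ —b→ u5
  u3 = a.b.0 | (a.0 + 0 | 0 + b.b.0) ⊢ —a→ u5, —a→ u6, —b→ u7
  u4 = b.a.b.0 | b.0 ⊢ —b→ u2, —b→ u7
  u5 = a.b.0 | 0 ⊢ —a→ u8
  u6 = b.0 | (a.0 + 0 | 0 + b.b.0) ⊢ —a→ u8, —b→ u10, —b→ u9
  u7 = a.b.0 | b.0 ⊢ —a→ u10, —b→ u5
  u8 = b.0 | 0 ⊢ —b→ u11
  u9 = 0 | (a.0 + 0 | 0 + b.b.0) ⊢ —a→ u11, —b→ u12
  u10 = b.0 | b.0 ⊢ —b→ u12, —b→ u8
  u11 = 0 | 0 ⊢ ∅
  u12 = 0 | b.0 ⊢ —b→ u11
LTS(Q): 12 reachable states
  v0 = b.a.b.0 | (a.0 + 0 | 0 + b.b.0) ⊢ —a→ v1, —b→ v2, —b→ v3
  v1 = b.a.b.0 | 0 ⊢ —b→ v4
  v2 = a.b.0 | (a.0 + 0 | 0 + b.b.0) ⊢ —a→ v4, —a→ v5, —b→ v6
  v3 = b.a.b.0 | b.0 ⊢ —b→ v1, —b→ v6
  v4 = a.b.0 | 0 ⊢ —a→ v7
  v5 = b.0 | (a.0 + 0 | 0 + b.b.0) ⊢ —a→ v7, —b→ v8, —b→ v9
  v6 = a.b.0 | b.0 ⊢ —a→ v9, —b→ v4
  v7 = b.0 | 0 ⊢ —b→ v10
  v8 = 0 | (a.0 + 0 | 0 + b.b.0) ⊢ —a→ v10, —b→ v11
  v9 = b.0 | b.0 ⊢ —b→ v11, —b→ v7
  v10 = 0 | 0 ⊢ ∅
  v11 = 0 | b.0 ⊢ —b→ v10
Executing aa from P (initial set {u0}):
  step 1 (a): {u1}
  step 2 (a): {u2}
  — P admits the full trace.
Executing aa from Q (initial set {v0}):
  step 1 (a): {v1}
  step 2 (a): ∅ (Q stuck)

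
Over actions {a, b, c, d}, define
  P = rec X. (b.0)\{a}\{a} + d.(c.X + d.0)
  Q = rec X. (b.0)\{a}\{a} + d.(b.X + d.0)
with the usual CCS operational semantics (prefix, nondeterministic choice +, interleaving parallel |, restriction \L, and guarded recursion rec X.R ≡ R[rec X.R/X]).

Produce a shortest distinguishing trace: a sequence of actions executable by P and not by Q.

dc

Reachable graph of P (4 states):
  s0 = rec X. (b.0)\{a}\{a} + d.(c.X + d.0) has moves =b=> s1, =d=> s2
  s1 = 0\{a}\{a} has moves (no moves)
  s2 = c.(rec X. (b.0)\{a}\{a} + d.(c.X + d.0)) + d.0 has moves =c=> s0, =d=> s3
  s3 = 0 has moves (no moves)
Reachable graph of Q (4 states):
  t0 = rec X. (b.0)\{a}\{a} + d.(b.X + d.0) has moves =b=> t1, =d=> t2
  t1 = 0\{a}\{a} has moves (no moves)
  t2 = b.(rec X. (b.0)\{a}\{a} + d.(b.X + d.0)) + d.0 has moves =b=> t0, =d=> t3
  t3 = 0 has moves (no moves)
Trace ⟨dc⟩ through P, begin at {s0}:
  [1] d ⇒ {s2}
  [2] c ⇒ {s0}
  P completes σ.
Trace ⟨dc⟩ through Q, begin at {t0}:
  [1] d ⇒ {t2}
  [2] c ⇒ ∅  — Q cannot continue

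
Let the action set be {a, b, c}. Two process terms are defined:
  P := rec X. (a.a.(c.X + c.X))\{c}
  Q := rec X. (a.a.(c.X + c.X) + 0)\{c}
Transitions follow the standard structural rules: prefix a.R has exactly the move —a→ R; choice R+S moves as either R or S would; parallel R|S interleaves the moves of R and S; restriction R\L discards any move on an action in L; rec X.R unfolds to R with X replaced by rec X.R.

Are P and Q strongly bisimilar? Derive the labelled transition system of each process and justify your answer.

LTS(P): 3 reachable states
  u0 = rec X. (a.a.(c.X + c.X))\{c} :: ··a··> u1
  u1 = (a.(c.(rec X. (a.a.(c.X + c.X))\{c}) + c.(rec X. (a.a.(c.X + c.X))\{c})))\{c} :: ··a··> u2
  u2 = (c.(rec X. (a.a.(c.X + c.X))\{c}) + c.(rec X. (a.a.(c.X + c.X))\{c}))\{c} :: ∅
LTS(Q): 3 reachable states
  v0 = rec X. (a.a.(c.X + c.X) + 0)\{c} :: ··a··> v1
  v1 = (a.(c.(rec X. (a.a.(c.X + c.X) + 0)\{c}) + c.(rec X. (a.a.(c.X + c.X) + 0)\{c})))\{c} :: ··a··> v2
  v2 = (c.(rec X. (a.a.(c.X + c.X) + 0)\{c}) + c.(rec X. (a.a.(c.X + c.X) + 0)\{c}))\{c} :: ∅
Bisimilarity quotient blocks:
  B0 = {u0, v0}
  B1 = {u1, v1}
  B2 = {u2, v2}
u0 ∈ B0, v0 ∈ B0 → same block

YES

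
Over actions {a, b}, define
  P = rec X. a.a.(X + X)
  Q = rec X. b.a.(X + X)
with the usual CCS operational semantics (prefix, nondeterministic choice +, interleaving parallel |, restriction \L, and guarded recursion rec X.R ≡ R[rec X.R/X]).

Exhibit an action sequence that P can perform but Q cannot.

a

Reachable graph of P (3 states):
  p0 = rec X. a.a.(X + X) | ··a··> p1
  p1 = a.((rec X. a.a.(X + X)) + (rec X. a.a.(X + X))) | ··a··> p2
  p2 = (rec X. a.a.(X + X)) + (rec X. a.a.(X + X)) | ··a··> p1
Reachable graph of Q (3 states):
  q0 = rec X. b.a.(X + X) | ··b··> q1
  q1 = a.((rec X. b.a.(X + X)) + (rec X. b.a.(X + X))) | ··a··> q2
  q2 = (rec X. b.a.(X + X)) + (rec X. b.a.(X + X)) | ··b··> q1
Run σ = ⟨a⟩ on P: start {p0}
  after a @ step 1: {p1}
  ✓ P
Run σ = ⟨a⟩ on Q: start {q0}
  after a @ step 1: ∅  — Q cannot continue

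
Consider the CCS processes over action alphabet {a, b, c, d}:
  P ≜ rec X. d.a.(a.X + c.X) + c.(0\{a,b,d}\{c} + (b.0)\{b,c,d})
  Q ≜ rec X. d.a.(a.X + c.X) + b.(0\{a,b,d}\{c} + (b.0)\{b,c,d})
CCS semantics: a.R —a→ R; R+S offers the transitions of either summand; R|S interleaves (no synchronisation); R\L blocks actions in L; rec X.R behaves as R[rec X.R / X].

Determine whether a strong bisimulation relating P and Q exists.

NO

Reachable graph of P (4 states):
  u0 = rec X. d.a.(a.X + c.X) + c.(0\{a,b,d}\{c} + (b.0)\{b,c,d}) ⊢ —c→ u1, —d→ u2
  u1 = 0\{a,b,d}\{c} + (b.0)\{b,c,d} ⊢ deadlocked
  u2 = a.(a.(rec X. d.a.(a.X + c.X) + c.(0\{a,b,d}\{c} + (b.0)\{b,c,d})) + c.(rec X. d.a.(a.X + c.X) + c.(0\{a,b,d}\{c} + (b.0)\{b,c,d}))) ⊢ —a→ u3
  u3 = a.(rec X. d.a.(a.X + c.X) + c.(0\{a,b,d}\{c} + (b.0)\{b,c,d})) + c.(rec X. d.a.(a.X + c.X) + c.(0\{a,b,d}\{c} + (b.0)\{b,c,d})) ⊢ —a→ u0, —c→ u0
Reachable graph of Q (4 states):
  v0 = rec X. d.a.(a.X + c.X) + b.(0\{a,b,d}\{c} + (b.0)\{b,c,d}) ⊢ —b→ v1, —d→ v2
  v1 = 0\{a,b,d}\{c} + (b.0)\{b,c,d} ⊢ deadlocked
  v2 = a.(a.(rec X. d.a.(a.X + c.X) + b.(0\{a,b,d}\{c} + (b.0)\{b,c,d})) + c.(rec X. d.a.(a.X + c.X) + b.(0\{a,b,d}\{c} + (b.0)\{b,c,d}))) ⊢ —a→ v3
  v3 = a.(rec X. d.a.(a.X + c.X) + b.(0\{a,b,d}\{c} + (b.0)\{b,c,d})) + c.(rec X. d.a.(a.X + c.X) + b.(0\{a,b,d}\{c} + (b.0)\{b,c,d})) ⊢ —a→ v0, —c→ v0
Coarsest stable partition (strong bisimilarity classes):
  B0 = {u0}
  B1 = {u2}
  B2 = {u3}
  B3 = {u1, v1}
  B4 = {v0}
  B5 = {v2}
  B6 = {v3}
u0 ∈ B0, v0 ∈ B4 → different blocks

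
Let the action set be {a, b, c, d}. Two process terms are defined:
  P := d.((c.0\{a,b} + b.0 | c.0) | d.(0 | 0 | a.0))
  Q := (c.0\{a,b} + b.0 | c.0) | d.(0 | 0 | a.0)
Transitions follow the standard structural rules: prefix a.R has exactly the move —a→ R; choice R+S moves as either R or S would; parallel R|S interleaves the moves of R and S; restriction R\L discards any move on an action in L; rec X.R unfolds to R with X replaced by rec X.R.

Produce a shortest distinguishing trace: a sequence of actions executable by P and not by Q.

dd

LTS(P): 16 reachable states
  s0 = d.((c.0\{a,b} + b.0 | c.0) | d.(0 | 0 | a.0)) has moves =d=> s1
  s1 = (c.0\{a,b} + b.0 | c.0) | d.(0 | 0 | a.0) has moves =b=> s2, =c=> s3, =c=> s4, =d=> s5
  s2 = 0 | c.0 | d.(0 | 0 | a.0) has moves =c=> s6, =d=> s7
  s3 = 0\{a,b} | d.(0 | 0 | a.0) has moves =d=> s8
  s4 = b.0 | 0 | d.(0 | 0 | a.0) has moves =b=> s6, =d=> s9
  s5 = (c.0\{a,b} + b.0 | c.0) | (0 | 0 | a.0) has moves =a=> s10, =b=> s7, =c=> s8, =c=> s9
  s6 = 0 | 0 | d.(0 | 0 | a.0) has moves =d=> s11
  s7 = 0 | c.0 | (0 | 0 | a.0) has moves =a=> s12, =c=> s11
  s8 = 0\{a,b} | (0 | 0 | a.0) has moves =a=> s13
  s9 = b.0 | 0 | (0 | 0 | a.0) has moves =a=> s14, =b=> s11
  s10 = (c.0\{a,b} + b.0 | c.0) | (0 | 0 | 0) has moves =b=> s12, =c=> s13, =c=> s14
  s11 = 0 | 0 | (0 | 0 | a.0) has moves =a=> s15
  s12 = 0 | c.0 | (0 | 0 | 0) has moves =c=> s15
  s13 = 0\{a,b} | (0 | 0 | 0) has moves ·
  s14 = b.0 | 0 | (0 | 0 | 0) has moves =b=> s15
  s15 = 0 | 0 | (0 | 0 | 0) has moves ·
LTS(Q): 15 reachable states
  t0 = (c.0\{a,b} + b.0 | c.0) | d.(0 | 0 | a.0) has moves =b=> t1, =c=> t2, =c=> t3, =d=> t4
  t1 = 0 | c.0 | d.(0 | 0 | a.0) has moves =c=> t5, =d=> t6
  t2 = 0\{a,b} | d.(0 | 0 | a.0) has moves =d=> t7
  t3 = b.0 | 0 | d.(0 | 0 | a.0) has moves =b=> t5, =d=> t8
  t4 = (c.0\{a,b} + b.0 | c.0) | (0 | 0 | a.0) has moves =a=> t9, =b=> t6, =c=> t7, =c=> t8
  t5 = 0 | 0 | d.(0 | 0 | a.0) has moves =d=> t10
  t6 = 0 | c.0 | (0 | 0 | a.0) has moves =a=> t11, =c=> t10
  t7 = 0\{a,b} | (0 | 0 | a.0) has moves =a=> t12
  t8 = b.0 | 0 | (0 | 0 | a.0) has moves =a=> t13, =b=> t10
  t9 = (c.0\{a,b} + b.0 | c.0) | (0 | 0 | 0) has moves =b=> t11, =c=> t12, =c=> t13
  t10 = 0 | 0 | (0 | 0 | a.0) has moves =a=> t14
  t11 = 0 | c.0 | (0 | 0 | 0) has moves =c=> t14
  t12 = 0\{a,b} | (0 | 0 | 0) has moves ·
  t13 = b.0 | 0 | (0 | 0 | 0) has moves =b=> t14
  t14 = 0 | 0 | (0 | 0 | 0) has moves ·
Trace ⟨dd⟩ through P, begin at {s0}:
  step 1 (d): {s1}
  step 2 (d): {s5}
  — P admits the full trace.
Trace ⟨dd⟩ through Q, begin at {t0}:
  step 1 (d): {t4}
  step 2 (d): ∅ (Q stuck)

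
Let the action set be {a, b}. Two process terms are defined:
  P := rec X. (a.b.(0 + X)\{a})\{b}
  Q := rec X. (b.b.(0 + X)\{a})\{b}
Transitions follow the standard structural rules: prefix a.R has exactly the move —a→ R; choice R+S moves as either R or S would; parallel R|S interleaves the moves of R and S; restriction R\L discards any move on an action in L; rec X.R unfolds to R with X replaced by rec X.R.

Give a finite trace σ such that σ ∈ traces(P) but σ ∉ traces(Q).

a

Reachable graph of P (2 states):
  p0 = rec X. (a.b.(0 + X)\{a})\{b} has moves ··a··> p1
  p1 = (b.(0 + (rec X. (a.b.(0 + X)\{a})\{b}))\{a})\{b} has moves (no moves)
Reachable graph of Q (1 states):
  q0 = rec X. (b.b.(0 + X)\{a})\{b} has moves (no moves)
Trace ⟨a⟩ through P, begin at {p0}:
  step 1 (a): {p1}
  P completes σ.
Trace ⟨a⟩ through Q, begin at {q0}:
  step 1 (a): no successor for Q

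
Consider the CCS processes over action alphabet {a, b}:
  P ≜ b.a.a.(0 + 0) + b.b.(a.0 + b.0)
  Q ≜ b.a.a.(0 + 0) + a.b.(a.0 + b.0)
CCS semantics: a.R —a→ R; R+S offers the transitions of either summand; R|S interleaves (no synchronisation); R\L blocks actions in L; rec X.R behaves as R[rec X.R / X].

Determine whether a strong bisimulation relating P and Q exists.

P's transition system — 7 states:
  s0 = b.a.a.(0 + 0) + b.b.(a.0 + b.0) has moves —b→ s1, —b→ s2
  s1 = a.a.(0 + 0) has moves —a→ s3
  s2 = b.(a.0 + b.0) has moves —b→ s4
  s3 = a.(0 + 0) has moves —a→ s5
  s4 = a.0 + b.0 has moves —a→ s6, —b→ s6
  s5 = 0 + 0 has moves stopped
  s6 = 0 has moves stopped
Q's transition system — 7 states:
  t0 = b.a.a.(0 + 0) + a.b.(a.0 + b.0) has moves —a→ t1, —b→ t2
  t1 = b.(a.0 + b.0) has moves —b→ t3
  t2 = a.a.(0 + 0) has moves —a→ t4
  t3 = a.0 + b.0 has moves —a→ t5, —b→ t5
  t4 = a.(0 + 0) has moves —a→ t6
  t5 = 0 has moves stopped
  t6 = 0 + 0 has moves stopped
Coarsest stable partition (strong bisimilarity classes):
  B0 = {s0}
  B1 = {s1, t2}
  B2 = {s3, t4}
  B3 = {s5, s6, t5, t6}
  B4 = {s2, t1}
  B5 = {s4, t3}
  B6 = {t0}
s0 ∈ B0, t0 ∈ B6 → different blocks

NO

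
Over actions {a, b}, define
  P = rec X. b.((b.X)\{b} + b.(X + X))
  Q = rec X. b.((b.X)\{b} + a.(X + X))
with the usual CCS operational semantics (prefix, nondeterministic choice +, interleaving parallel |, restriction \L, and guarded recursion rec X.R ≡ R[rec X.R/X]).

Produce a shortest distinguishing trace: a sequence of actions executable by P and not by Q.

bb

LTS(P): 3 reachable states
  m0 = rec X. b.((b.X)\{b} + b.(X + X)) ⊢ ··b··> m1
  m1 = (b.(rec X. b.((b.X)\{b} + b.(X + X))))\{b} + b.((rec X. b.((b.X)\{b} + b.(X + X))) + (rec X. b.((b.X)\{b} + b.(X + X)))) ⊢ ··b··> m2
  m2 = (rec X. b.((b.X)\{b} + b.(X + X))) + (rec X. b.((b.X)\{b} + b.(X + X))) ⊢ ··b··> m1
LTS(Q): 3 reachable states
  n0 = rec X. b.((b.X)\{b} + a.(X + X)) ⊢ ··b··> n1
  n1 = (b.(rec X. b.((b.X)\{b} + a.(X + X))))\{b} + a.((rec X. b.((b.X)\{b} + a.(X + X))) + (rec X. b.((b.X)\{b} + a.(X + X)))) ⊢ ··a··> n2
  n2 = (rec X. b.((b.X)\{b} + a.(X + X))) + (rec X. b.((b.X)\{b} + a.(X + X))) ⊢ ··b··> n1
Trace ⟨bb⟩ through P, begin at {m0}:
  [1] b ⇒ {m1}
  [2] b ⇒ {m2}
  ✓ P
Trace ⟨bb⟩ through Q, begin at {n0}:
  [1] b ⇒ {n1}
  [2] b ⇒ ∅ (Q stuck)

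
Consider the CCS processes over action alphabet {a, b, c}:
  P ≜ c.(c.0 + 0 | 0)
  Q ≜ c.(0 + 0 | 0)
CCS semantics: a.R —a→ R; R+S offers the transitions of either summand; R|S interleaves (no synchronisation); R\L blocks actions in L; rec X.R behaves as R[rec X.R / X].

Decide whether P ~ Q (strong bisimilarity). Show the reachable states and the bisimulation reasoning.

Reachable graph of P (3 states):
  s0 = c.(c.0 + 0 | 0) → =c=> s1
  s1 = c.0 + 0 | 0 → =c=> s2
  s2 = 0 → ∅
Reachable graph of Q (2 states):
  t0 = c.(0 + 0 | 0) → =c=> t1
  t1 = 0 + 0 | 0 → ∅
Bisimilarity quotient blocks:
  B0 = {s0}
  B1 = {s1, t0}
  B2 = {s2, t1}
s0 ∈ B0, t0 ∈ B1 → different blocks

P ≁ Q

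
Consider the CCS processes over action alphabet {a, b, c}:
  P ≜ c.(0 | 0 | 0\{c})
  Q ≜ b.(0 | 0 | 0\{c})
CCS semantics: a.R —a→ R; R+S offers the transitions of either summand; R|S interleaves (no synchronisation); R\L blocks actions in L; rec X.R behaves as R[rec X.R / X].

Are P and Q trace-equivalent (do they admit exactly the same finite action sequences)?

LTS(P): 2 reachable states
  p0 = c.(0 | 0 | 0\{c}) has moves =c=> p1
  p1 = 0 | 0 | 0\{c} has moves stopped
LTS(Q): 2 reachable states
  q0 = b.(0 | 0 | 0\{c}) has moves =b=> q1
  q1 = 0 | 0 | 0\{c} has moves stopped
Executing c from P (initial set {p0}):
  [1] c ⇒ {p1}
  ✓ P
Executing c from Q (initial set {q0}):
  [1] c ⇒ ∅  — Q cannot continue

trace-distinct — witness ⟨c⟩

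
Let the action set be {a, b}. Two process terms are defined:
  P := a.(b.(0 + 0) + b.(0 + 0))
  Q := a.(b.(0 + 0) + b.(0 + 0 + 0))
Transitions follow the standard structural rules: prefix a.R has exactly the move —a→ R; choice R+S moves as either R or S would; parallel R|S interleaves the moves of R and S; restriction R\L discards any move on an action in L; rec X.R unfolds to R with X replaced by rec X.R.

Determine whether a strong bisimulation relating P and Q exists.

P's transition system — 3 states:
  m0 = a.(b.(0 + 0) + b.(0 + 0)) | ··a··> m1
  m1 = b.(0 + 0) + b.(0 + 0) | ··b··> m2
  m2 = 0 + 0 | deadlocked
Q's transition system — 4 states:
  n0 = a.(b.(0 + 0) + b.(0 + 0 + 0)) | ··a··> n1
  n1 = b.(0 + 0) + b.(0 + 0 + 0) | ··b··> n2, ··b··> n3
  n2 = 0 + 0 | deadlocked
  n3 = 0 + 0 + 0 | deadlocked
Partition-refinement fixed point:
  B0 = {m0, n0}
  B1 = {m1, n1}
  B2 = {m2, n2, n3}
m0 ∈ B0, n0 ∈ B0 → same block

P ~ Q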